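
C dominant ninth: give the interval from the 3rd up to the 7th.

Spelling the chord: C E G Bb D.
That puts E below Bb.
5 letter names make it a fifth; at 6 semitones (a half step narrower than perfect) the quality is diminished.

diminished fifth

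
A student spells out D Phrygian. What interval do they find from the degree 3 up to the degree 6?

perfect fourth

Spelling D Phrygian: D Eb F G A Bb C.
Degree 3 = F; scale degree 6 = Bb.
From F to Bb is 5 semitones, exactly the perfect fourth.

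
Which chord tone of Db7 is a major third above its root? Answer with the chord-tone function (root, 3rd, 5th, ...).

3rd

The chord tones of Db7 are Db-F-Ab-Cb.
The root is Db. A major third above Db is F.
F is the chord's 3rd.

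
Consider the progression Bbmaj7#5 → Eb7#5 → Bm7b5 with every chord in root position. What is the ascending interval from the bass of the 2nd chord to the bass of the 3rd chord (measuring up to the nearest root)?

The roots are Eb and B.
5 letter names make it a fifth; at 8 semitones (a half step wider than perfect) the quality is augmented.

augmented fifth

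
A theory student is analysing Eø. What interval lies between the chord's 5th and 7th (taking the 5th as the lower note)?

major third

The chord tones of Em7b5 (E half-diminished seventh) are E-G-B♭-D.
5th = B♭; 7th = D.
Counting 3 letters and 4 half steps from B♭ gives a major third.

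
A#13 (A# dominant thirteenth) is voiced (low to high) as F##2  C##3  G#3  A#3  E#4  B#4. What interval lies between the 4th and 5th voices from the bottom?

Those voices are A#3 and E#4.
A# up to E# spans 5 letter names and 7 semitones — a perfect fifth.

perfect fifth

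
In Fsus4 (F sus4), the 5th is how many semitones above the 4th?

2

F sus4: F, Bb, C.
Bb to C is a major second: 2 semitones.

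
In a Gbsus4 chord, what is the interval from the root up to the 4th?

The chord tones of Gbsus4 (Gb sus4) are Gb Cb Db.
Root = Gb; 4th = Cb.
Gb up to Cb spans 4 letter names and 5 semitones — a perfect fourth.

perfect fourth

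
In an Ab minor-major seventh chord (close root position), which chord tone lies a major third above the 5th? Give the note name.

The chord tones of AbmM7 are Ab, Cb, Eb, G.
The 5th is Eb. A major third above Eb is G.
G is the chord's 7th.

G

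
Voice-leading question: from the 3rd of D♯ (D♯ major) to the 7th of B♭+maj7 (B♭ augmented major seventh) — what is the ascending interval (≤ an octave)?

D♯ (D♯ major) has F𝄪 as its 3rd, and B♭+maj7 (B♭ augmented major seventh) has A as its 7th.
3 letter names make it a third; at 2 semitones (a whole step narrower than major) the quality is diminished.

diminished third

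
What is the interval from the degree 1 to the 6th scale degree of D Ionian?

Spelling D Ionian: D E F# G A B C#.
So we need the interval from D up to B.
Counting 6 letters and 9 half steps from D gives a major sixth.

M6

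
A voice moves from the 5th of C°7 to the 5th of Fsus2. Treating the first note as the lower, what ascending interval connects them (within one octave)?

augmented fourth

The 5th of C°7 is Gb; the 5th of Fsus2 is C.
Gb up to C is 6 semitones, a half step wider than a perfect fourth, so the interval is augmented.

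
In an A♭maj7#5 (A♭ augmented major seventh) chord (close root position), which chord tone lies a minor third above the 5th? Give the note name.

Spelling the chord: A♭-C-E-G.
The 5th is E. A minor third above E is G.
G is the chord's 7th.

G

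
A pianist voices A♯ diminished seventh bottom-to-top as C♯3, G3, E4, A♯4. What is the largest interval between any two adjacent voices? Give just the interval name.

major sixth

Adjacent intervals: C♯3→G3 = diminished fifth; G3→E4 = major sixth; E4→A♯4 = augmented fourth.
The largest is G3 to E4, a major sixth (9 semitones).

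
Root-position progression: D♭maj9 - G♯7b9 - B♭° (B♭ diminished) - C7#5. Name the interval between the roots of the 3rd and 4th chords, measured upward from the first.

major 2nd

The roots are B♭ and C.
Counting 2 letters and 2 half steps from B♭ gives a major second.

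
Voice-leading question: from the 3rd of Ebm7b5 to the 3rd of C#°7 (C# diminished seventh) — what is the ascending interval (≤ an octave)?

augmented sixth

The 3rd of Ebm7b5 is Gb; the 3rd of C#°7 (C# diminished seventh) is E.
From Gb to E: 10 semitones over a sixth = augmented.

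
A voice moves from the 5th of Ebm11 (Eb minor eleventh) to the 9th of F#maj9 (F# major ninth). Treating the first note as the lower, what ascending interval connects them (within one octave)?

augmented sixth

The 5th of Ebm11 (Eb minor eleventh) is Bb; the 9th of F#maj9 (F# major ninth) is G#.
From Bb to G#: 10 semitones over a sixth = augmented.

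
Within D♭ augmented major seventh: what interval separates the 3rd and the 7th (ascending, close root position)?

perfect fifth

D♭maj7#5 (D♭ augmented major seventh): D♭, F, A, C.
That puts F below C.
Counting 5 letters and 7 half steps from F gives a perfect fifth.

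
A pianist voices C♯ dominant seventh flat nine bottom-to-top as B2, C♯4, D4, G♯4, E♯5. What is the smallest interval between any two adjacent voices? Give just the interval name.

minor second

Adjacent intervals: B2→C♯4 = major ninth; C♯4→D4 = minor second; D4→G♯4 = augmented fourth; G♯4→E♯5 = major sixth.
The smallest is C♯4 to D4, a minor second (1 semitone).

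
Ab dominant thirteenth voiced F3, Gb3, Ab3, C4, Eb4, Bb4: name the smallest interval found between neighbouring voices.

Adjacent intervals: F3→Gb3 = minor second; Gb3→Ab3 = major second; Ab3→C4 = major third; C4→Eb4 = minor third; Eb4→Bb4 = perfect fifth.
The smallest is F3 to Gb3, a minor second (1 semitone).

minor second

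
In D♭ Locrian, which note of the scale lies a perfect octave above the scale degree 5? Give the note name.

Abb

The scale is D♭ E𝄫 F♭ G♭ A𝄫 B𝄫 C♭.
The scale degree 5 is A𝄫; a perfect octave above that is A𝄫 — scale degree 5.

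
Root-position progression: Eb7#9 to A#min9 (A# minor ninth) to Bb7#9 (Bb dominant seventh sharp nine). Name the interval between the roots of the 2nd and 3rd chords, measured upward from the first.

The roots are A# and Bb.
From A# to Bb: 0 semitones over a second = diminished.

diminished second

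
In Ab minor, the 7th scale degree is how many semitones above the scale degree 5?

3

The scale is Ab Bb Cb Db Eb Fb Gb.
Eb up to Gb is a minor third — 3 semitones.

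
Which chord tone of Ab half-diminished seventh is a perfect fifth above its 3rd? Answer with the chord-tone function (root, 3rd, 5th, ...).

Abm7b5 (Ab half-diminished seventh) is spelled Ab–Cb–Ebb–Gb.
The 3rd is Cb. A perfect fifth above Cb is Gb.
Gb is the chord's 7th.

7th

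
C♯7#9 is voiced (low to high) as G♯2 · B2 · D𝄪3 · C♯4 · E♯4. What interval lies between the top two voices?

M3

Those voices are C♯4 and E♯4.
From C♯ to E♯ is 4 semitones, exactly the major third.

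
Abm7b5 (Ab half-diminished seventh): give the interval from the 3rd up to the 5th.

Abø (Ab half-diminished seventh): Ab–Cb–Ebb–Gb.
3rd = Cb; 5th = Ebb.
From Cb to Ebb: 3 semitones over a third = minor.

minor third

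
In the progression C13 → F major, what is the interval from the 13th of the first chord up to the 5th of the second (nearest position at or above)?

minor third

C13 has A as its 13th, and F major has C as its 5th.
From A to C: 3 semitones over a third = minor.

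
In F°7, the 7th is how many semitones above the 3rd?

6

The chord tones of Fdim7 (F diminished seventh) are F Ab Cb Ebb.
Ab to Ebb is a diminished fifth: 6 semitones.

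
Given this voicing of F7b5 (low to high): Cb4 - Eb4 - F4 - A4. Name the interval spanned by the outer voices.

The outer voices are Cb4 and A4.
6 letter names make it a sixth; at 10 semitones (a half step wider than major) the quality is augmented.

augmented sixth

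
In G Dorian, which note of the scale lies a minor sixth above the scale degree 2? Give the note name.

The scale is G A Bb C D E F.
The scale degree 2 is A; a minor sixth above that is F — scale degree 7.

F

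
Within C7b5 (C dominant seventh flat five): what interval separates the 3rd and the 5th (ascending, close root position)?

The chord tones of C7b5 (C dominant seventh flat five) are C-E-Gb-Bb.
That puts E below Gb.
From E to Gb: 2 semitones over a third = diminished.

d3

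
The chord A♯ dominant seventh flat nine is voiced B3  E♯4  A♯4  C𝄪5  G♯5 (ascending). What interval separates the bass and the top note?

The outer voices are B3 and G♯5.
B up to G♯ spans 13 letter names and 21 semitones — a major thirteenth.

M13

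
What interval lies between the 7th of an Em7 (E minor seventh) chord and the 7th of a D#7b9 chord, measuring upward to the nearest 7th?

Em7 (E minor seventh) has D as its 7th, and D#7b9 has C# as its 7th.
D up to C# spans 7 letter names and 11 semitones — a major seventh.

major seventh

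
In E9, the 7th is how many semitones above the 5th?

E9 (E dominant ninth) is spelled E G# B D F#.
B to D is a minor third: 3 semitones.

3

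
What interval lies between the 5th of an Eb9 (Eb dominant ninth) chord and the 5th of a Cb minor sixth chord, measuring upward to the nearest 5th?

The 5th of Eb9 (Eb dominant ninth) is Bb; the 5th of Cb minor sixth is Gb.
Bb up to Gb is 8 semitones, a half step narrower than a major sixth, so the interval is minor.

m6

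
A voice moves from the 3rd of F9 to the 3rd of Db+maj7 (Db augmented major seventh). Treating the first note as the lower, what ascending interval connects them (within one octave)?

minor sixth

F9 has A as its 3rd, and Db+maj7 (Db augmented major seventh) has F as its 3rd.
From A to F: 8 semitones over a sixth = minor.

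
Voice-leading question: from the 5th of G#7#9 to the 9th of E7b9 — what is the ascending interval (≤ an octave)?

The 5th of G#7#9 is D#; the 9th of E7b9 is F.
From D# to F: 2 semitones over a third = diminished.

diminished 3rd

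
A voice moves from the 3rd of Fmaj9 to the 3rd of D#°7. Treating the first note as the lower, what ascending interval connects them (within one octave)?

Fmaj9 has A as its 3rd, and D#°7 has F# as its 3rd.
A up to F# spans 6 letter names and 9 semitones — a major sixth.

M6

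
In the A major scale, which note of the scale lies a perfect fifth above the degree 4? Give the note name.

A

The scale is A B C♯ D E F♯ G♯.
The degree 4 is D; a perfect fifth above that is A — scale degree 1.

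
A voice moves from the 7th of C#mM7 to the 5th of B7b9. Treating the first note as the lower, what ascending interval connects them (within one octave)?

C#mM7 has B# as its 7th, and B7b9 has F# as its 5th.
From B# to F#: 6 semitones over a fifth = diminished.

diminished fifth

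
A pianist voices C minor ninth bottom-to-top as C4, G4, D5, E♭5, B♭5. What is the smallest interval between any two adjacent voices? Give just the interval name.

Adjacent intervals: C4→G4 = perfect fifth; G4→D5 = perfect fifth; D5→E♭5 = minor second; E♭5→B♭5 = perfect fifth.
The smallest is D5 to E♭5, a minor second (1 semitone).

minor second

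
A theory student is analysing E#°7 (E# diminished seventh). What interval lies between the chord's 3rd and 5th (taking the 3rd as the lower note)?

E#dim7 is spelled E#-G#-B-D.
3rd = G#; 5th = B.
From G# to B: 3 semitones over a third = minor.

m3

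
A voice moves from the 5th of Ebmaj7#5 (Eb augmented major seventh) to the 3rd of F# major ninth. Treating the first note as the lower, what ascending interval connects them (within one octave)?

The 5th of Ebmaj7#5 (Eb augmented major seventh) is B; the 3rd of F# major ninth is A#.
B up to A# spans 7 letter names and 11 semitones — a major seventh.

major 7th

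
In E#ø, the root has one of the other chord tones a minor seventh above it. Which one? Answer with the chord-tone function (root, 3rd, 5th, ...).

E#ø7 is spelled E# G# B D#.
The root is E#. A minor seventh above E# is D#.
D# is the chord's 7th.

7th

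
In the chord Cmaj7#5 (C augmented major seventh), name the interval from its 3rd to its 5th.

C+maj7 (C augmented major seventh) is spelled C, E, G♯, B.
The 3rd is E and the 5th is G♯.
E up to G♯ spans 3 letter names and 4 semitones — a major third.

major third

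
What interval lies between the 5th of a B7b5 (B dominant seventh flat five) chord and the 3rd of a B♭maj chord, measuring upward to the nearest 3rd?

B7b5 (B dominant seventh flat five) has F as its 5th, and B♭maj has D as its 3rd.
From F to D is 9 semitones, exactly the major sixth.

major sixth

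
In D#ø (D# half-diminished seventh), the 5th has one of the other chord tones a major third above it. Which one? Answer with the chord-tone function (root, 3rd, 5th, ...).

The chord tones of D# half-diminished seventh are D#–F#–A–C#.
The 5th is A. A major third above A is C#.
C# is the chord's 7th.

7th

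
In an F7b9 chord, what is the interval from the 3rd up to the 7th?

F dominant seventh flat nine is spelled F–A–C–E♭–G♭.
That puts A below E♭.
From A to E♭: 6 semitones over a fifth = diminished.

diminished fifth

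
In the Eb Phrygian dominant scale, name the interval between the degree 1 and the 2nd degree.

The scale runs Eb Fb G Ab Bb Cb Db.
So we need the interval from Eb up to Fb.
2 letter names make it a second; at 1 semitone (a half step narrower than major) the quality is minor.

minor second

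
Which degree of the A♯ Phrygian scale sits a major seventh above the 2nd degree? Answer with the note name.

A#

The scale is A♯ B C♯ D♯ E♯ F♯ G♯.
The 2nd degree is B; a major seventh above that is A♯ — scale degree 1.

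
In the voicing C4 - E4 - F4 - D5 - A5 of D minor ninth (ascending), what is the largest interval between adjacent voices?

major sixth

Adjacent intervals: C4→E4 = major third; E4→F4 = minor second; F4→D5 = major sixth; D5→A5 = perfect fifth.
The largest is F4 to D5, a major sixth (9 semitones).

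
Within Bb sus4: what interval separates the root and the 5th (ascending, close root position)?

Bbsus4 (Bb sus4) is spelled Bb-Eb-F.
So we need the interval from Bb up to F.
Bb up to F spans 5 letter names and 7 semitones — a perfect fifth.

perfect 5th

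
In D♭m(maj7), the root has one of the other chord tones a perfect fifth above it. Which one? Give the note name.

Ab

The chord tones of D♭mM7 are D♭ F♭ A♭ C.
The root is D♭. A perfect fifth above D♭ is A♭.
A♭ is the chord's 5th.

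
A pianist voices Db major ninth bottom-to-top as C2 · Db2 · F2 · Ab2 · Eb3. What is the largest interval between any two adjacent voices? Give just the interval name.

perfect fifth

Adjacent intervals: C2→Db2 = minor second; Db2→F2 = major third; F2→Ab2 = minor third; Ab2→Eb3 = perfect fifth.
The largest is Ab2 to Eb3, a perfect fifth (7 semitones).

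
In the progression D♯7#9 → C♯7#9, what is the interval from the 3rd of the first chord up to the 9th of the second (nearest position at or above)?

D♯7#9 has F𝄪 as its 3rd, and C♯7#9 has D𝄪 as its 9th.
Counting 6 letters and 9 half steps from F𝄪 gives a major sixth.

major sixth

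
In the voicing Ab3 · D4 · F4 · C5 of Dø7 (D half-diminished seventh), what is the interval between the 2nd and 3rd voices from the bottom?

minor 3rd

Those voices are D4 and F4.
3 letter names make it a third; at 3 semitones (a half step narrower than major) the quality is minor.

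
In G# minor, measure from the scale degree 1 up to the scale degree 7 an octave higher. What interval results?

The scale runs G# A# B C# D# E F#.
Scale degree 1 = G#; 7th scale degree (up an octave) = F#.
14 letter names make it a fourteenth; at 22 semitones (a half step narrower than major) the quality is minor.

minor 14th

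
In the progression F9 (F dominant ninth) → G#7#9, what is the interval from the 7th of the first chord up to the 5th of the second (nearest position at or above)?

F9 (F dominant ninth) has Eb as its 7th, and G#7#9 has D# as its 5th.
From Eb to D#: 12 semitones over a seventh = augmented.

augmented seventh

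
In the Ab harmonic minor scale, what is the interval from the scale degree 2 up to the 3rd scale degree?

m2

The scale runs Ab Bb Cb Db Eb Fb G.
The scale degree 2 is Bb and the scale degree 3 is Cb.
2 letter names make it a second; at 1 semitone (a half step narrower than major) the quality is minor.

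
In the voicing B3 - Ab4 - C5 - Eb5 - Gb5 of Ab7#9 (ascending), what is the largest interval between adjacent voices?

d7

Adjacent intervals: B3→Ab4 = diminished seventh; Ab4→C5 = major third; C5→Eb5 = minor third; Eb5→Gb5 = minor third.
The largest is B3 to Ab4, a diminished seventh (9 semitones).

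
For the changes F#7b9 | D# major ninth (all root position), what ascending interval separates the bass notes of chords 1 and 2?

major sixth

The roots are F# and D#.
From F# to D# is 9 semitones, exactly the major sixth.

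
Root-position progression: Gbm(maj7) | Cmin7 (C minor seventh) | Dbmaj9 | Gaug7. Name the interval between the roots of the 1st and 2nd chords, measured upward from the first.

The roots are Gb and C.
Gb up to C is 6 semitones, a half step wider than a perfect fourth, so the interval is augmented.

augmented fourth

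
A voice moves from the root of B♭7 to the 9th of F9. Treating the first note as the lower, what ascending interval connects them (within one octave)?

B♭7 has B♭ as its root, and F9 has G as its 9th.
B♭ up to G spans 6 letter names and 9 semitones — a major sixth.

major sixth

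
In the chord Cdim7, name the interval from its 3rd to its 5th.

minor third

Cdim7: C-Eb-Gb-Bbb.
The 3rd is Eb and the 5th is Gb.
3 letter names make it a third; at 3 semitones (a half step narrower than major) the quality is minor.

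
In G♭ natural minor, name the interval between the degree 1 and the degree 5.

Spelling G♭ natural minor: G♭ A♭ B𝄫 C♭ D♭ E𝄫 F♭.
That puts G♭ below D♭.
From G♭ to D♭ is 7 semitones, exactly the perfect fifth.

perfect 5th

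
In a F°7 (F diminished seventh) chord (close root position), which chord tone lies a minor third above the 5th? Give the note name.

F diminished seventh is spelled F, Ab, Cb, Ebb.
The 5th is Cb. A minor third above Cb is Ebb.
Ebb is the chord's 7th.

Ebb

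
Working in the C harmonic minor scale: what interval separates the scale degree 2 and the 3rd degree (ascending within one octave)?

Spelling the C harmonic minor scale: C D E♭ F G A♭ B.
So we need the interval from D up to E♭.
2 letter names make it a second; at 1 semitone (a half step narrower than major) the quality is minor.

minor second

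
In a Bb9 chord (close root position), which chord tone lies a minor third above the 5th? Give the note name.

Ab

Spelling the chord: Bb-D-F-Ab-C.
The 5th is F. A minor third above F is Ab.
Ab is the chord's 7th.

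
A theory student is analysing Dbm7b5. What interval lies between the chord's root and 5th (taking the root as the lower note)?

diminished fifth

Db half-diminished seventh is spelled Db–Fb–Abb–Cb.
Root = Db; 5th = Abb.
Db up to Abb is 6 semitones, a half step narrower than a perfect fifth, so the interval is diminished.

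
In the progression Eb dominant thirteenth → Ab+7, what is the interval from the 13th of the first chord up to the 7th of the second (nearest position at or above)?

d5

The 13th of Eb dominant thirteenth is C; the 7th of Ab+7 is Gb.
From C to Gb: 6 semitones over a fifth = diminished.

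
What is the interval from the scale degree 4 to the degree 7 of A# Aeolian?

The scale runs A# B# C# D# E# F# G#.
Scale degree 4 = D#; 7th degree = G#.
D# up to G# spans 4 letter names and 5 semitones — a perfect fourth.

perfect fourth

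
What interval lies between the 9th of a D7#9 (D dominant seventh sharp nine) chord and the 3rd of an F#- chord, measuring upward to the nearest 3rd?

The 9th of D7#9 (D dominant seventh sharp nine) is E#; the 3rd of F#- is A.
From E# to A: 4 semitones over a fourth = diminished.

d4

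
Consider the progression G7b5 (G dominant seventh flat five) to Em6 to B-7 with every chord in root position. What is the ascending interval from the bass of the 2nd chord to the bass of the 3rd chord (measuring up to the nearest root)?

The roots are E and B.
E up to B spans 5 letter names and 7 semitones — a perfect fifth.

perfect fifth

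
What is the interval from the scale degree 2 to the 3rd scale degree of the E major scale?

major second

E major: E F# G# A B C# D#.
The scale degree 2 is F# and the 3rd scale degree is G#.
F# up to G# spans 2 letter names and 2 semitones — a major second.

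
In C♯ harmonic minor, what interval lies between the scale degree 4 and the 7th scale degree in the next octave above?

Spelling C♯ harmonic minor: C♯ D♯ E F♯ G♯ A B♯.
The scale degree 4 is F♯ and the 7th degree (up an octave) is B♯.
From F♯ to B♯: 18 semitones over an eleventh = augmented.

augmented eleventh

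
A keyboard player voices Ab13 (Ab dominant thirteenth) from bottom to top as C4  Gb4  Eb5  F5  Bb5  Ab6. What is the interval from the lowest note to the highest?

The outer voices are C4 and Ab6.
C up to Ab is 32 semitones, a half step narrower than a major 20th, so the interval is minor.

minor 20th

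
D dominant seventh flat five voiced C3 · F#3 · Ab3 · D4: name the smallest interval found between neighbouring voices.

d3

Adjacent intervals: C3→F#3 = augmented fourth; F#3→Ab3 = diminished third; Ab3→D4 = augmented fourth.
The smallest is F#3 to Ab3, a diminished third (2 semitones).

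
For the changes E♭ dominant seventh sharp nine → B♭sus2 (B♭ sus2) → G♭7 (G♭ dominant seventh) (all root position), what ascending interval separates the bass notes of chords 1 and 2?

perfect fifth

The roots are E♭ and B♭.
E♭ up to B♭ spans 5 letter names and 7 semitones — a perfect fifth.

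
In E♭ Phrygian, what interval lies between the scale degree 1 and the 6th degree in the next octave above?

minor thirteenth

E♭ phrygian: E♭ F♭ G♭ A♭ B♭ C♭ D♭.
So we need the interval from E♭ up to C♭.
From E♭ to C♭: 20 semitones over a thirteenth = minor.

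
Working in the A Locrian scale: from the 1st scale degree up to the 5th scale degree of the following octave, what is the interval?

Spelling the A Locrian scale: A Bb C D Eb F G.
1st scale degree = A; scale degree 5 (up an octave) = Eb.
From A to Eb: 18 semitones over a twelfth = diminished.

diminished 12th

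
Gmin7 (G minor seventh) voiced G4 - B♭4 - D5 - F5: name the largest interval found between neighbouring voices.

major third

Adjacent intervals: G4→B♭4 = minor third; B♭4→D5 = major third; D5→F5 = minor third.
The largest is B♭4 to D5, a major third (4 semitones).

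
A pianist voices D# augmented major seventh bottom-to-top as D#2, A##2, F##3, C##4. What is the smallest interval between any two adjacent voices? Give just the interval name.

perfect fifth

Adjacent intervals: D#2→A##2 = augmented fifth; A##2→F##3 = minor sixth; F##3→C##4 = perfect fifth.
The smallest is F##3 to C##4, a perfect fifth (7 semitones).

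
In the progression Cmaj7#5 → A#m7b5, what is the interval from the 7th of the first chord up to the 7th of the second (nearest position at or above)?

major sixth

The 7th of Cmaj7#5 is B; the 7th of A#m7b5 is G#.
From B to G# is 9 semitones, exactly the major sixth.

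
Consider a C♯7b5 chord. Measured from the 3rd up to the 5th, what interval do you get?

The chord tones of C♯7b5 (C♯ dominant seventh flat five) are C♯-E♯-G-B.
The 3rd is E♯ and the 5th is G.
E♯ up to G is 2 semitones, a whole step narrower than a major third, so the interval is diminished.

diminished 3rd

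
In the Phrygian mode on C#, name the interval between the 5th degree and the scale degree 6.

minor 2nd

C# phrygian: C# D E F# G# A B.
The 5th degree is G# and the degree 6 is A.
G# up to A is 1 semitone, a half step narrower than a major second, so the interval is minor.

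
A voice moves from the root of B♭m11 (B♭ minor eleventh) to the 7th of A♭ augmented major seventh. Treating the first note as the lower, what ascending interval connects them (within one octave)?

major sixth

B♭m11 (B♭ minor eleventh) has B♭ as its root, and A♭ augmented major seventh has G as its 7th.
B♭ up to G spans 6 letter names and 9 semitones — a major sixth.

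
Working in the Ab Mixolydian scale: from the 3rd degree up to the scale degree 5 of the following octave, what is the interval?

Ab mixolydian: Ab Bb C Db Eb F Gb.
3rd degree = C; 5th scale degree (up an octave) = Eb.
10 letter names make it a tenth; at 15 semitones (a half step narrower than major) the quality is minor.

minor tenth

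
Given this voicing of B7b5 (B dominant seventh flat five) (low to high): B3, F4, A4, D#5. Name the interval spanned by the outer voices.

The outer voices are B3 and D#5.
From B to D# is 16 semitones, exactly the major tenth.

major tenth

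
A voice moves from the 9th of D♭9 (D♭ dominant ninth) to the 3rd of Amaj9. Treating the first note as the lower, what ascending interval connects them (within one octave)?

augmented sixth

The 9th of D♭9 (D♭ dominant ninth) is E♭; the 3rd of Amaj9 is C♯.
6 letter names make it a sixth; at 10 semitones (a half step wider than major) the quality is augmented.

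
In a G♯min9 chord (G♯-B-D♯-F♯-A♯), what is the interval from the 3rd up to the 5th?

The 3rd is B and the 5th is D♯.
B up to D♯ spans 3 letter names and 4 semitones — a major third.

major third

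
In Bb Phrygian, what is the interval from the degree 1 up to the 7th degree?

m7

Spelling Bb Phrygian: Bb Cb Db Eb F Gb Ab.
So we need the interval from Bb up to Ab.
From Bb to Ab: 10 semitones over a seventh = minor.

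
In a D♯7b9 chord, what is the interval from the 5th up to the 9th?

D♯7b9: D♯-F𝄪-A♯-C♯-E.
5th = A♯; 9th = E.
From A♯ to E: 6 semitones over a fifth = diminished.

diminished fifth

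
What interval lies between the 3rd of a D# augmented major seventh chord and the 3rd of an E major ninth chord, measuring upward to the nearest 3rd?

minor second

D# augmented major seventh has F## as its 3rd, and E major ninth has G# as its 3rd.
2 letter names make it a second; at 1 semitone (a half step narrower than major) the quality is minor.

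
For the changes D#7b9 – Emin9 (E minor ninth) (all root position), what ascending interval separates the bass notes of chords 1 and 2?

m2

The roots are D# and E.
D# up to E is 1 semitone, a half step narrower than a major second, so the interval is minor.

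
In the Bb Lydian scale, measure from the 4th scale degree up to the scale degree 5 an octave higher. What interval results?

minor ninth

Bb lydian: Bb C D E F G A.
4th scale degree = E; 5th degree (up an octave) = F.
E up to F is 13 semitones, a half step narrower than a major ninth, so the interval is minor.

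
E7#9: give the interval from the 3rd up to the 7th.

Spelling the chord: E–G♯–B–D–F𝄪.
So we need the interval from G♯ up to D.
G♯ up to D is 6 semitones, a half step narrower than a perfect fifth, so the interval is diminished.

diminished fifth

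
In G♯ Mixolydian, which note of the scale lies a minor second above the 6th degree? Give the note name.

The scale is G♯ A♯ B♯ C♯ D♯ E♯ F♯.
The 6th degree is E♯; a minor second above that is F♯ — scale degree 7.

F#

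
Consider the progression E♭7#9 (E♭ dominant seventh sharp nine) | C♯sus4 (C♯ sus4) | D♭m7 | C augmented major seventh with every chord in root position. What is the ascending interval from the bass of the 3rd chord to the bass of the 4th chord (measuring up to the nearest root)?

The roots are D♭ and C.
D♭ up to C spans 7 letter names and 11 semitones — a major seventh.

M7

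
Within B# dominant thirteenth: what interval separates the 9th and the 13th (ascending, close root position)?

B#13 is spelled B# D## F## A# C## G##.
The 9th is C## and the 13th is G##.
From C## to G## is 7 semitones, exactly the perfect fifth.

P5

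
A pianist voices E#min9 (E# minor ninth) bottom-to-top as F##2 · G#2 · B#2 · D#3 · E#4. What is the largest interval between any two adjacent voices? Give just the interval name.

Adjacent intervals: F##2→G#2 = minor second; G#2→B#2 = major third; B#2→D#3 = minor third; D#3→E#4 = major ninth.
The largest is D#3 to E#4, a major ninth (14 semitones).

major ninth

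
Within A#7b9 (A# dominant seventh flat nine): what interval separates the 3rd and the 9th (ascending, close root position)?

A#7b9 is spelled A#–C##–E#–G#–B.
So we need the interval from C## up to B.
7 letter names make it a seventh; at 9 semitones (a whole step narrower than major) the quality is diminished.

diminished seventh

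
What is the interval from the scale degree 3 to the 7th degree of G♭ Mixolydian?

Spelling G♭ Mixolydian: G♭ A♭ B♭ C♭ D♭ E♭ F♭.
That puts B♭ below F♭.
5 letter names make it a fifth; at 6 semitones (a half step narrower than perfect) the quality is diminished.

diminished 5th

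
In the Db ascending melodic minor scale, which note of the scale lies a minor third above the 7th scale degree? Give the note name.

Eb

The scale is Db Eb Fb Gb Ab Bb C.
The 7th scale degree is C; a minor third above that is Eb — scale degree 2.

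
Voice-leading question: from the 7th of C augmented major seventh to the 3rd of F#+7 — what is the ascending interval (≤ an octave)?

C augmented major seventh has B as its 7th, and F#+7 has A# as its 3rd.
Counting 7 letters and 11 half steps from B gives a major seventh.

M7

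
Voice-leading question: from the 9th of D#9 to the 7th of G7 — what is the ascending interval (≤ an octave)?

D#9 has E# as its 9th, and G7 has F as its 7th.
From E# to F: 0 semitones over a second = diminished.

diminished second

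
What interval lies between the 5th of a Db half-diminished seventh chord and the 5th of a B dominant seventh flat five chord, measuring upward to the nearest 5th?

Db half-diminished seventh has Abb as its 5th, and B dominant seventh flat five has F as its 5th.
Abb up to F is 10 semitones, a half step wider than a major sixth, so the interval is augmented.

augmented sixth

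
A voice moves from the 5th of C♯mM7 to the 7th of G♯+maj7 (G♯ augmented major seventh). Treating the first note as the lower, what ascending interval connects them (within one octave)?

major 7th

C♯mM7 has G♯ as its 5th, and G♯+maj7 (G♯ augmented major seventh) has F𝄪 as its 7th.
G♯ up to F𝄪 spans 7 letter names and 11 semitones — a major seventh.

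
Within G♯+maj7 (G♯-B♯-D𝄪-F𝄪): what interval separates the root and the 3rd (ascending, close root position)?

So we need the interval from G♯ up to B♯.
From G♯ to B♯ is 4 semitones, exactly the major third.

major third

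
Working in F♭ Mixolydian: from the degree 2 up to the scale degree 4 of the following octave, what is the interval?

F♭ mixolydian: F♭ G♭ A♭ B𝄫 C♭ D♭ E𝄫.
So we need the interval from G♭ up to B𝄫.
G♭ up to B𝄫 is 15 semitones, a half step narrower than a major tenth, so the interval is minor.

minor tenth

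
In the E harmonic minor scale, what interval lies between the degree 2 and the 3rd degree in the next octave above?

Spelling the E harmonic minor scale: E F# G A B C D#.
Degree 2 = F#; 3rd degree (up an octave) = G.
From F# to G: 13 semitones over a ninth = minor.

minor ninth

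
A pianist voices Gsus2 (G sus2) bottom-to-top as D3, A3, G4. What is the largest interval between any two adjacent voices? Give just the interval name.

minor 7th

Adjacent intervals: D3→A3 = perfect fifth; A3→G4 = minor seventh.
The largest is A3 to G4, a minor seventh (10 semitones).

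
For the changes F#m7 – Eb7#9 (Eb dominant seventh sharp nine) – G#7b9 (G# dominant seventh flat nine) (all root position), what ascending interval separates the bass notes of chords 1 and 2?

The roots are F# and Eb.
F# up to Eb is 9 semitones, a whole step narrower than a major seventh, so the interval is diminished.

d7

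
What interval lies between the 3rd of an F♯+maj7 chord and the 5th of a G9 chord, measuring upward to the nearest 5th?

The 3rd of F♯+maj7 is A♯; the 5th of G9 is D.
4 letter names make it a fourth; at 4 semitones (a half step narrower than perfect) the quality is diminished.

d4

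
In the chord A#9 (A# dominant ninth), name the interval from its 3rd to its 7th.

Spelling the chord: A#, C##, E#, G#, B#.
3rd = C##; 7th = G#.
C## up to G# is 6 semitones, a half step narrower than a perfect fifth, so the interval is diminished.

diminished 5th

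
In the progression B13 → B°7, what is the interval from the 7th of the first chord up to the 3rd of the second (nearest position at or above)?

perfect fourth

B13 has A as its 7th, and B°7 has D as its 3rd.
From A to D is 5 semitones, exactly the perfect fourth.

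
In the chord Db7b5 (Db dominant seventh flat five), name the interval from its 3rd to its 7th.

d5

Spelling the chord: Db F Abb Cb.
3rd = F; 7th = Cb.
From F to Cb: 6 semitones over a fifth = diminished.
This 3–7 tritone is the characteristic tension at the heart of the dominant sound.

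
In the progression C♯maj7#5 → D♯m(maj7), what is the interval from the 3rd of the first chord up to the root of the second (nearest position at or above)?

The 3rd of C♯maj7#5 is E♯; the root of D♯m(maj7) is D♯.
E♯ up to D♯ is 10 semitones, a half step narrower than a major seventh, so the interval is minor.

m7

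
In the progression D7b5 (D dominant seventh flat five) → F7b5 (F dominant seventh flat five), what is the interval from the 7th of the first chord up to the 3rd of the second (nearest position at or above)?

major sixth

D7b5 (D dominant seventh flat five) has C as its 7th, and F7b5 (F dominant seventh flat five) has A as its 3rd.
C up to A spans 6 letter names and 9 semitones — a major sixth.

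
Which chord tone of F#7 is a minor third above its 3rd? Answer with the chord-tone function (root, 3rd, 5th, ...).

The chord tones of F#7 (F# dominant seventh) are F# A# C# E.
The 3rd is A#. A minor third above A# is C#.
C# is the chord's 5th.

5th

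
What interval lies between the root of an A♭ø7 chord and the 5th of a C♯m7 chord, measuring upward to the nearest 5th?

A♭ø7 has A♭ as its root, and C♯m7 has G♯ as its 5th.
From A♭ to G♯: 12 semitones over a seventh = augmented.

A7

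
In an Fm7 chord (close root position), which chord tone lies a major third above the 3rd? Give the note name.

The chord tones of F minor seventh are F-Ab-C-Eb.
The 3rd is Ab. A major third above Ab is C.
C is the chord's 5th.

C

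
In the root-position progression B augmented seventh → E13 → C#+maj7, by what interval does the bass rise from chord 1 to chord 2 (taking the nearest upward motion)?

P4

The roots are B and E.
B up to E spans 4 letter names and 5 semitones — a perfect fourth.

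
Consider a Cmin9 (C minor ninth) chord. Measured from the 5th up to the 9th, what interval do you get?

Cm9: C–Eb–G–Bb–D.
5th = G; 9th = D.
G up to D spans 5 letter names and 7 semitones — a perfect fifth.

perfect fifth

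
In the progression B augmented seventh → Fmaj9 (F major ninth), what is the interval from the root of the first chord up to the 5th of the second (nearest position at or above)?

minor 2nd

B augmented seventh has B as its root, and Fmaj9 (F major ninth) has C as its 5th.
From B to C: 1 semitone over a second = minor.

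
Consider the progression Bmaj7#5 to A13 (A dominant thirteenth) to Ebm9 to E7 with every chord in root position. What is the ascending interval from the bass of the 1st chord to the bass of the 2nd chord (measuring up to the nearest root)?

The roots are B and A.
From B to A: 10 semitones over a seventh = minor.

m7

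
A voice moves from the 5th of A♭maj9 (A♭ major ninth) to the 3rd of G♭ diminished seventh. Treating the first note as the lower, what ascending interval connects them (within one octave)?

diminished 5th

A♭maj9 (A♭ major ninth) has E♭ as its 5th, and G♭ diminished seventh has B𝄫 as its 3rd.
From E♭ to B𝄫: 6 semitones over a fifth = diminished.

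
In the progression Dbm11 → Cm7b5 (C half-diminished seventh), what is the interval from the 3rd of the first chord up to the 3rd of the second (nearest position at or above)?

Dbm11 has Fb as its 3rd, and Cm7b5 (C half-diminished seventh) has Eb as its 3rd.
Fb up to Eb spans 7 letter names and 11 semitones — a major seventh.

major seventh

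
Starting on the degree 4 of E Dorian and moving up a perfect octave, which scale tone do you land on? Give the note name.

The scale is E F♯ G A B C♯ D.
The degree 4 is A; a perfect octave above that is A — scale degree 4.

A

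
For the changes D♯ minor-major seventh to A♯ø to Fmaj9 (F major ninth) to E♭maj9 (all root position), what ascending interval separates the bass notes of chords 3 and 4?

minor seventh

The roots are F and E♭.
From F to E♭: 10 semitones over a seventh = minor.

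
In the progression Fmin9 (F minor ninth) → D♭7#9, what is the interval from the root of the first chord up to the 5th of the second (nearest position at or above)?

m3

Fmin9 (F minor ninth) has F as its root, and D♭7#9 has A♭ as its 5th.
3 letter names make it a third; at 3 semitones (a half step narrower than major) the quality is minor.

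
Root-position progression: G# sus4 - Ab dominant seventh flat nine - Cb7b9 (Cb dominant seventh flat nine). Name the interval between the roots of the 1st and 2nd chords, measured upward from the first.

diminished 2nd

The roots are G# and Ab.
2 letter names make it a second; at 0 semitones (a whole step narrower than major) the quality is diminished.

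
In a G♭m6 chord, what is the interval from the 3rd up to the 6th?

G♭m6 is spelled G♭ B𝄫 D♭ E♭.
So we need the interval from B𝄫 up to E♭.
4 letter names make it a fourth; at 6 semitones (a half step wider than perfect) the quality is augmented.

augmented 4th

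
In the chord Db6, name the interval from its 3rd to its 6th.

The chord tones of Db major sixth are Db–F–Ab–Bb.
So we need the interval from F up to Bb.
Counting 4 letters and 5 half steps from F gives a perfect fourth.

perfect fourth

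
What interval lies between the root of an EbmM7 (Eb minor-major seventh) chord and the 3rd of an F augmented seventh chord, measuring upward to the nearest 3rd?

augmented 4th

The root of EbmM7 (Eb minor-major seventh) is Eb; the 3rd of F augmented seventh is A.
From Eb to A: 6 semitones over a fourth = augmented.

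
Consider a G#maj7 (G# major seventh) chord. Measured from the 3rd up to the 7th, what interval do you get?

Spelling the chord: G#-B#-D#-F##.
That puts B# below F##.
From B# to F## is 7 semitones, exactly the perfect fifth.

perfect fifth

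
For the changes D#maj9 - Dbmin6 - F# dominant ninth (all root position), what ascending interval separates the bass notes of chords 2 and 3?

augmented 3rd

The roots are Db and F#.
3 letter names make it a third; at 5 semitones (a half step wider than major) the quality is augmented.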